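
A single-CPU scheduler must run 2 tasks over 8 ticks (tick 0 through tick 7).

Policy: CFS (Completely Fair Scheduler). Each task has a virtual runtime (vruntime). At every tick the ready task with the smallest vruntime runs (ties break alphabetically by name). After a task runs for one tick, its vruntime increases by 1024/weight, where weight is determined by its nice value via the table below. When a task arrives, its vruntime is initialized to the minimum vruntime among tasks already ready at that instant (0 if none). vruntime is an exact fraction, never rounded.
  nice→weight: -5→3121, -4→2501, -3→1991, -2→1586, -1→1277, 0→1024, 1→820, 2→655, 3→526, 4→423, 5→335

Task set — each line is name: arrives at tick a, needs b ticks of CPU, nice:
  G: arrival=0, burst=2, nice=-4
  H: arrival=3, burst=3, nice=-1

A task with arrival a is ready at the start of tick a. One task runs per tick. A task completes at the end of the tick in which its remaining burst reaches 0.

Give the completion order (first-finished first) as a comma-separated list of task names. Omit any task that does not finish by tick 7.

t=0: vr[G=0] → run G
t=1: vr[G=1024/2501] → run G
t=2: (idle)
t=3: vr[H=0] → run H
t=4: vr[H=1024/1277] → run H
t=5: vr[H=2048/1277] → run H
t=6: (idle)
t=7: (idle)

completion order = G, H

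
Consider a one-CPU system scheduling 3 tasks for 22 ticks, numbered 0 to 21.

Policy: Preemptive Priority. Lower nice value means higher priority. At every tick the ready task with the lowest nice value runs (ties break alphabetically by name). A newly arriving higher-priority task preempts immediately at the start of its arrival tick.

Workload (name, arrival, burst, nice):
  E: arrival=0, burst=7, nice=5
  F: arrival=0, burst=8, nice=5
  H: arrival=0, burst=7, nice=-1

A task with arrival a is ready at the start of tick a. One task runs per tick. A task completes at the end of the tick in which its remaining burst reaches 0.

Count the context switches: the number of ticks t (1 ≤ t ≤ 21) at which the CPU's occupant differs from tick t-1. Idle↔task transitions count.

context switches = 2

t=0: ready={E,F,H} → run H
t=1: ready={E,F,H} → run H
t=2: ready={E,F,H} → run H
t=3: ready={E,F,H} → run H
t=4: ready={E,F,H} → run H
t=5: ready={E,F,H} → run H
t=6: ready={E,F,H} → run H
t=7: ready={E,F} → run E
t=8: ready={E,F} → run E
t=9: ready={E,F} → run E
t=10: ready={E,F} → run E
t=11: ready={E,F} → run E
t=12: ready={E,F} → run E
t=13: ready={E,F} → run E
t=14: ready={F} → run F
t=15: ready={F} → run F
t=16: ready={F} → run F
t=17: ready={F} → run F
t=18: ready={F} → run F
t=19: ready={F} → run F
t=20: ready={F} → run F
t=21: ready={F} → run F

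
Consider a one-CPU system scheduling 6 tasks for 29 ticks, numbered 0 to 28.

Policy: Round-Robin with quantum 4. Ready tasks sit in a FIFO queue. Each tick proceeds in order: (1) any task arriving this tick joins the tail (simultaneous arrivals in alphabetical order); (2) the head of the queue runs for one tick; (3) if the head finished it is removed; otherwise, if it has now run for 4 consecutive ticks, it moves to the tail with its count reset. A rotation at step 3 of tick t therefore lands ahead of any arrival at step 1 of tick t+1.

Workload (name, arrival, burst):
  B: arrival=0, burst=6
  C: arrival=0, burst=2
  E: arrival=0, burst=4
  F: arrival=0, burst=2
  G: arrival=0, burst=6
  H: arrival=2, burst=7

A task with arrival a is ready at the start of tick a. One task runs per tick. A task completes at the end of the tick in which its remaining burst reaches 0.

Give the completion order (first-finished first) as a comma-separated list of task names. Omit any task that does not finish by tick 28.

completion order = C, E, F, B, G, H

t=0: queue=[B,C,E,F,G] q_used=0 → run B
t=1: queue=[B,C,E,F,G] q_used=1 → run B
t=2: queue=[B,C,E,F,G,H] q_used=2 → run B
t=3: queue=[B,C,E,F,G,H] q_used=3 → run B
t=4: queue=[C,E,F,G,H,B] q_used=0 → run C
t=5: queue=[C,E,F,G,H,B] q_used=1 → run C
t=6: queue=[E,F,G,H,B] q_used=0 → run E
t=7: queue=[E,F,G,H,B] q_used=1 → run E
t=8: queue=[E,F,G,H,B] q_used=2 → run E
t=9: queue=[E,F,G,H,B] q_used=3 → run E
t=10: queue=[F,G,H,B] q_used=0 → run F
t=11: queue=[F,G,H,B] q_used=1 → run F
t=12: queue=[G,H,B] q_used=0 → run G
t=13: queue=[G,H,B] q_used=1 → run G
t=14: queue=[G,H,B] q_used=2 → run G
t=15: queue=[G,H,B] q_used=3 → run G
t=16: queue=[H,B,G] q_used=0 → run H
t=17: queue=[H,B,G] q_used=1 → run H
t=18: queue=[H,B,G] q_used=2 → run H
t=19: queue=[H,B,G] q_used=3 → run H
t=20: queue=[B,G,H] q_used=0 → run B
t=21: queue=[B,G,H] q_used=1 → run B
t=22: queue=[G,H] q_used=0 → run G
t=23: queue=[G,H] q_used=1 → run G
t=24: queue=[H] q_used=0 → run H
t=25: queue=[H] q_used=1 → run H
t=26: queue=[H] q_used=2 → run H
t=27: (idle)
t=28: (idle)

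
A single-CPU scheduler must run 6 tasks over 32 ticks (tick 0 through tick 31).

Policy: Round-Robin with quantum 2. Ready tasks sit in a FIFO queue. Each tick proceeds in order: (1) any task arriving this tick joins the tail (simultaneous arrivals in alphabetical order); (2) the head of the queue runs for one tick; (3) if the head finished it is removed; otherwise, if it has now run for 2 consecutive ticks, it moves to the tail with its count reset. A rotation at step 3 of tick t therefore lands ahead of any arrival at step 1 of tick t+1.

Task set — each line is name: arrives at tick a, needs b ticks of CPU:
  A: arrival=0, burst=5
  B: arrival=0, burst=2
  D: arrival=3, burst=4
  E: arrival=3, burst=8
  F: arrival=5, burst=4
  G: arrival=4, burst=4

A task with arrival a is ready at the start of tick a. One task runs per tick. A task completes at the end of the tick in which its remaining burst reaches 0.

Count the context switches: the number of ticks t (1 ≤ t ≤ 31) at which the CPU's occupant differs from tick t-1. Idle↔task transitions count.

context switches = 13

t=0: queue=[A,B] q_used=0 → run A
t=1: queue=[A,B] q_used=1 → run A
t=2: queue=[B,A] q_used=0 → run B
t=3: queue=[B,A,D,E] q_used=1 → run B
t=4: queue=[A,D,E,G] q_used=0 → run A
t=5: queue=[A,D,E,G,F] q_used=1 → run A
t=6: queue=[D,E,G,F,A] q_used=0 → run D
t=7: queue=[D,E,G,F,A] q_used=1 → run D
t=8: queue=[E,G,F,A,D] q_used=0 → run E
t=9: queue=[E,G,F,A,D] q_used=1 → run E
t=10: queue=[G,F,A,D,E] q_used=0 → run G
t=11: queue=[G,F,A,D,E] q_used=1 → run G
t=12: queue=[F,A,D,E,G] q_used=0 → run F
t=13: queue=[F,A,D,E,G] q_used=1 → run F
t=14: queue=[A,D,E,G,F] q_used=0 → run A
t=15: queue=[D,E,G,F] q_used=0 → run D
t=16: queue=[D,E,G,F] q_used=1 → run D
t=17: queue=[E,G,F] q_used=0 → run E
t=18: queue=[E,G,F] q_used=1 → run E
t=19: queue=[G,F,E] q_used=0 → run G
t=20: queue=[G,F,E] q_used=1 → run G
t=21: queue=[F,E] q_used=0 → run F
t=22: queue=[F,E] q_used=1 → run F
t=23: queue=[E] q_used=0 → run E
t=24: queue=[E] q_used=1 → run E
t=25: queue=[E] q_used=0 → run E
t=26: queue=[E] q_used=1 → run E
t=27: (idle)
t=28: (idle)
t=29: (idle)
t=30: (idle)
t=31: (idle)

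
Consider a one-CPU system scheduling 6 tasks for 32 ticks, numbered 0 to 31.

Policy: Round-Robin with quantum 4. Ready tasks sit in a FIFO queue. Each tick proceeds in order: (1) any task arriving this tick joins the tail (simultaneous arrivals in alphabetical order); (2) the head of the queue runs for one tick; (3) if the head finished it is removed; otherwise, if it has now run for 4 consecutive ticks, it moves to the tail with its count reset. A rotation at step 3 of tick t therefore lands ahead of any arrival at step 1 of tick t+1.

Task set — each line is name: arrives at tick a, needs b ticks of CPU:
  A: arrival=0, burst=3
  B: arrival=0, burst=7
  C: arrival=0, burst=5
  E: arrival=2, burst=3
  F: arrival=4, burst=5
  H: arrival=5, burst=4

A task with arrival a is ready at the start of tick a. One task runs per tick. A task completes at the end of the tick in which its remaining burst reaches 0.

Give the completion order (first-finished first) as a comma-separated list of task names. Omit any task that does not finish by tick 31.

completion order = A, E, H, B, C, F

t=0: queue=[A,B,C] q_used=0 → run A
t=1: queue=[A,B,C] q_used=1 → run A
t=2: queue=[A,B,C,E] q_used=2 → run A
t=3: queue=[B,C,E] q_used=0 → run B
t=4: queue=[B,C,E,F] q_used=1 → run B
t=5: queue=[B,C,E,F,H] q_used=2 → run B
t=6: queue=[B,C,E,F,H] q_used=3 → run B
t=7: queue=[C,E,F,H,B] q_used=0 → run C
t=8: queue=[C,E,F,H,B] q_used=1 → run C
t=9: queue=[C,E,F,H,B] q_used=2 → run C
t=10: queue=[C,E,F,H,B] q_used=3 → run C
t=11: queue=[E,F,H,B,C] q_used=0 → run E
t=12: queue=[E,F,H,B,C] q_used=1 → run E
t=13: queue=[E,F,H,B,C] q_used=2 → run E
t=14: queue=[F,H,B,C] q_used=0 → run F
t=15: queue=[F,H,B,C] q_used=1 → run F
t=16: queue=[F,H,B,C] q_used=2 → run F
t=17: queue=[F,H,B,C] q_used=3 → run F
t=18: queue=[H,B,C,F] q_used=0 → run H
t=19: queue=[H,B,C,F] q_used=1 → run H
t=20: queue=[H,B,C,F] q_used=2 → run H
t=21: queue=[H,B,C,F] q_used=3 → run H
t=22: queue=[B,C,F] q_used=0 → run B
t=23: queue=[B,C,F] q_used=1 → run B
t=24: queue=[B,C,F] q_used=2 → run B
t=25: queue=[C,F] q_used=0 → run C
t=26: queue=[F] q_used=0 → run F
t=27: (idle)
t=28: (idle)
t=29: (idle)
t=30: (idle)
t=31: (idle)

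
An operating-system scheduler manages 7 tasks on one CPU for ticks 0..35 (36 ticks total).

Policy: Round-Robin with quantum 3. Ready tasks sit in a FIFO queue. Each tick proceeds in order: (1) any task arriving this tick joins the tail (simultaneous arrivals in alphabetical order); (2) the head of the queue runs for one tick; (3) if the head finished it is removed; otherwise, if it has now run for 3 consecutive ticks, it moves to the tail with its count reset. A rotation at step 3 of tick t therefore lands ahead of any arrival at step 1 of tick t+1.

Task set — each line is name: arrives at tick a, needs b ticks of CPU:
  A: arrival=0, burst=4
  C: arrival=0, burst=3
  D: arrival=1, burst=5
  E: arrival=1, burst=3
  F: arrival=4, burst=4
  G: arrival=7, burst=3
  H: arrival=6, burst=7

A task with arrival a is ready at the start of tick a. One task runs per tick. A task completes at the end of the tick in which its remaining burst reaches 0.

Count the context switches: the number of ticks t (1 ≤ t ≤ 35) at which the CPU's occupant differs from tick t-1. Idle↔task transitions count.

context switches = 11

t=0: queue=[A,C] q_used=0 → run A
t=1: queue=[A,C,D,E] q_used=1 → run A
t=2: queue=[A,C,D,E] q_used=2 → run A
t=3: queue=[C,D,E,A] q_used=0 → run C
t=4: queue=[C,D,E,A,F] q_used=1 → run C
t=5: queue=[C,D,E,A,F] q_used=2 → run C
t=6: queue=[D,E,A,F,H] q_used=0 → run D
t=7: queue=[D,E,A,F,H,G] q_used=1 → run D
t=8: queue=[D,E,A,F,H,G] q_used=2 → run D
t=9: queue=[E,A,F,H,G,D] q_used=0 → run E
t=10: queue=[E,A,F,H,G,D] q_used=1 → run E
t=11: queue=[E,A,F,H,G,D] q_used=2 → run E
t=12: queue=[A,F,H,G,D] q_used=0 → run A
t=13: queue=[F,H,G,D] q_used=0 → run F
t=14: queue=[F,H,G,D] q_used=1 → run F
t=15: queue=[F,H,G,D] q_used=2 → run F
t=16: queue=[H,G,D,F] q_used=0 → run H
t=17: queue=[H,G,D,F] q_used=1 → run H
t=18: queue=[H,G,D,F] q_used=2 → run H
t=19: queue=[G,D,F,H] q_used=0 → run G
t=20: queue=[G,D,F,H] q_used=1 → run G
t=21: queue=[G,D,F,H] q_used=2 → run G
t=22: queue=[D,F,H] q_used=0 → run D
t=23: queue=[D,F,H] q_used=1 → run D
t=24: queue=[F,H] q_used=0 → run F
t=25: queue=[H] q_used=0 → run H
t=26: queue=[H] q_used=1 → run H
t=27: queue=[H] q_used=2 → run H
t=28: queue=[H] q_used=0 → run H
t=29: (idle)
t=30: (idle)
t=31: (idle)
t=32: (idle)
t=33: (idle)
t=34: (idle)
t=35: (idle)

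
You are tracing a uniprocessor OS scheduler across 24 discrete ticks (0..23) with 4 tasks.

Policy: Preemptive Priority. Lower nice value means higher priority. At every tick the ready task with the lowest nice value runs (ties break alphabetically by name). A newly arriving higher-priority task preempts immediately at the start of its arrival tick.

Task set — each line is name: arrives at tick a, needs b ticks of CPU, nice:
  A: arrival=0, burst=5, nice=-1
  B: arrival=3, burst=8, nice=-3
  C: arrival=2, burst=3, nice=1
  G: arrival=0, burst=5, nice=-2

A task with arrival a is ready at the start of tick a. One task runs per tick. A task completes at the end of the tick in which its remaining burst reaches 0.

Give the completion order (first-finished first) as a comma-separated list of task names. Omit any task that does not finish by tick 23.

t=0: ready={A,G} → run G
t=1: ready={A,G} → run G
t=2: ready={A,C,G} → run G
t=3: ready={A,B,C,G} → run B
t=4: ready={A,B,C,G} → run B
t=5: ready={A,B,C,G} → run B
t=6: ready={A,B,C,G} → run B
t=7: ready={A,B,C,G} → run B
t=8: ready={A,B,C,G} → run B
t=9: ready={A,B,C,G} → run B
t=10: ready={A,B,C,G} → run B
t=11: ready={A,C,G} → run G
t=12: ready={A,C,G} → run G
t=13: ready={A,C} → run A
t=14: ready={A,C} → run A
t=15: ready={A,C} → run A
t=16: ready={A,C} → run A
t=17: ready={A,C} → run A
t=18: ready={C} → run C
t=19: ready={C} → run C
t=20: ready={C} → run C
t=21: (idle)
t=22: (idle)
t=23: (idle)

completion order = B, G, A, C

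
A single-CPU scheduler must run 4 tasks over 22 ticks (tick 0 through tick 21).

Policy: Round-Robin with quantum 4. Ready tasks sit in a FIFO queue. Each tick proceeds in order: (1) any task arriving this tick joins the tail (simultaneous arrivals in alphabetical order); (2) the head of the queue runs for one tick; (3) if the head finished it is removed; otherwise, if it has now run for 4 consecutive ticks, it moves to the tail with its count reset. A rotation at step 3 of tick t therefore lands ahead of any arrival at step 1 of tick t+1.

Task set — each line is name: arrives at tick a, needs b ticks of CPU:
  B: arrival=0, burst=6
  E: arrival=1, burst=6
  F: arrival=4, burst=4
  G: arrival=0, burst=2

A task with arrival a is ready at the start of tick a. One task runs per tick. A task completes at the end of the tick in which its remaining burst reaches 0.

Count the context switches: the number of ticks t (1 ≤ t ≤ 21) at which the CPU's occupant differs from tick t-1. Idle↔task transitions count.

t=0: queue=[B,G] q_used=0 → run B
t=1: queue=[B,G,E] q_used=1 → run B
t=2: queue=[B,G,E] q_used=2 → run B
t=3: queue=[B,G,E] q_used=3 → run B
t=4: queue=[G,E,B,F] q_used=0 → run G
t=5: queue=[G,E,B,F] q_used=1 → run G
t=6: queue=[E,B,F] q_used=0 → run E
t=7: queue=[E,B,F] q_used=1 → run E
t=8: queue=[E,B,F] q_used=2 → run E
t=9: queue=[E,B,F] q_used=3 → run E
t=10: queue=[B,F,E] q_used=0 → run B
t=11: queue=[B,F,E] q_used=1 → run B
t=12: queue=[F,E] q_used=0 → run F
t=13: queue=[F,E] q_used=1 → run F
t=14: queue=[F,E] q_used=2 → run F
t=15: queue=[F,E] q_used=3 → run F
t=16: queue=[E] q_used=0 → run E
t=17: queue=[E] q_used=1 → run E
t=18: (idle)
t=19: (idle)
t=20: (idle)
t=21: (idle)

context switches = 6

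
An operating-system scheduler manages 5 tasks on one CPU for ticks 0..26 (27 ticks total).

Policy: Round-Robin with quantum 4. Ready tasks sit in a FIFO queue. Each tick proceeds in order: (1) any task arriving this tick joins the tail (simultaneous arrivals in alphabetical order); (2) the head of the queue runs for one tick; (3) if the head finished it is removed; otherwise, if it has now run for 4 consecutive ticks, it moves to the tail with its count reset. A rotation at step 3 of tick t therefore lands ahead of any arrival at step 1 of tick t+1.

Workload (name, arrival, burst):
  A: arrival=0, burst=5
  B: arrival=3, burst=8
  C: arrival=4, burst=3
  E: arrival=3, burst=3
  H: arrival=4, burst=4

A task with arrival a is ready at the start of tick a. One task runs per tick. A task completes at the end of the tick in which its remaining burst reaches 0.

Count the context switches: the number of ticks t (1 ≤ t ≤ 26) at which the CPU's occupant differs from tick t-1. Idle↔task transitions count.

t=0: queue=[A] q_used=0 → run A
t=1: queue=[A] q_used=1 → run A
t=2: queue=[A] q_used=2 → run A
t=3: queue=[A,B,E] q_used=3 → run A
t=4: queue=[B,E,A,C,H] q_used=0 → run B
t=5: queue=[B,E,A,C,H] q_used=1 → run B
t=6: queue=[B,E,A,C,H] q_used=2 → run B
t=7: queue=[B,E,A,C,H] q_used=3 → run B
t=8: queue=[E,A,C,H,B] q_used=0 → run E
t=9: queue=[E,A,C,H,B] q_used=1 → run E
t=10: queue=[E,A,C,H,B] q_used=2 → run E
t=11: queue=[A,C,H,B] q_used=0 → run A
t=12: queue=[C,H,B] q_used=0 → run C
t=13: queue=[C,H,B] q_used=1 → run C
t=14: queue=[C,H,B] q_used=2 → run C
t=15: queue=[H,B] q_used=0 → run H
t=16: queue=[H,B] q_used=1 → run H
t=17: queue=[H,B] q_used=2 → run H
t=18: queue=[H,B] q_used=3 → run H
t=19: queue=[B] q_used=0 → run B
t=20: queue=[B] q_used=1 → run B
t=21: queue=[B] q_used=2 → run B
t=22: queue=[B] q_used=3 → run B
t=23: (idle)
t=24: (idle)
t=25: (idle)
t=26: (idle)

context switches = 7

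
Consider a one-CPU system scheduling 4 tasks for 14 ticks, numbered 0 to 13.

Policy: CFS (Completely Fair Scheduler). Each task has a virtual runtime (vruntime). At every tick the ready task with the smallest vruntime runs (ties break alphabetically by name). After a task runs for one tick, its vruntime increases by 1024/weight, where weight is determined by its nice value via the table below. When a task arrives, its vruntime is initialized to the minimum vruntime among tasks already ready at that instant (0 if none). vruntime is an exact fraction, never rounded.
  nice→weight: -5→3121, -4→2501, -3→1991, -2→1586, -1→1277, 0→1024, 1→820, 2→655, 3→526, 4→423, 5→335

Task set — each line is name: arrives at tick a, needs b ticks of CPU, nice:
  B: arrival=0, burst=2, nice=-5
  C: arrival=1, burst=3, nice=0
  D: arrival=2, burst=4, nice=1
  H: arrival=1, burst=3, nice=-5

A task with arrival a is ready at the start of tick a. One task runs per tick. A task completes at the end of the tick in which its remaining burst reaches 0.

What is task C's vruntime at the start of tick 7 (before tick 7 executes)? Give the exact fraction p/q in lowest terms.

vruntime(C, start of tick 7) = 4145/3121

t=0: vr[B=0] → run B
t=1: vr[B=1024/3121 C=1024/3121 H=1024/3121] → run B
t=2: vr[C=1024/3121 D=1024/3121 H=1024/3121] → run C
t=3: vr[C=4145/3121 D=1024/3121 H=1024/3121] → run D
t=4: vr[C=4145/3121 D=1008896/639805 H=1024/3121] → run H
t=5: vr[C=4145/3121 D=1008896/639805 H=2048/3121] → run H
t=6: vr[C=4145/3121 D=1008896/639805 H=3072/3121] → run H
t=7: vr[C=4145/3121 D=1008896/639805] → run C
t=8: vr[C=7266/3121 D=1008896/639805] → run D
t=9: vr[C=7266/3121 D=1807872/639805] → run C
t=10: vr[D=1807872/639805] → run D
t=11: vr[D=2606848/639805] → run D
t=12: (idle)
t=13: (idle)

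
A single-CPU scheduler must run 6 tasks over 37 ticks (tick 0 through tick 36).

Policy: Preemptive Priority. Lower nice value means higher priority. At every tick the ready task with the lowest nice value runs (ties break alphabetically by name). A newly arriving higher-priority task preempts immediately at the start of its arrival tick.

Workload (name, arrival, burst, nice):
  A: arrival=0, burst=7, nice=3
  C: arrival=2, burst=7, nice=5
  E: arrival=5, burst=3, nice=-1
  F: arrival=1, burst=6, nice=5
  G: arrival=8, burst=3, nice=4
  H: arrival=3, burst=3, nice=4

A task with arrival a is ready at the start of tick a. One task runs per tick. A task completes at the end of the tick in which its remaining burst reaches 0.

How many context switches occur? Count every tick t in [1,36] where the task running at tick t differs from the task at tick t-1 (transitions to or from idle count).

t=0: ready={A} → run A
t=1: ready={A,F} → run A
t=2: ready={A,C,F} → run A
t=3: ready={A,C,F,H} → run A
t=4: ready={A,C,F,H} → run A
t=5: ready={A,C,E,F,H} → run E
t=6: ready={A,C,E,F,H} → run E
t=7: ready={A,C,E,F,H} → run E
t=8: ready={A,C,F,G,H} → run A
t=9: ready={A,C,F,G,H} → run A
t=10: ready={C,F,G,H} → run G
t=11: ready={C,F,G,H} → run G
t=12: ready={C,F,G,H} → run G
t=13: ready={C,F,H} → run H
t=14: ready={C,F,H} → run H
t=15: ready={C,F,H} → run H
t=16: ready={C,F} → run C
t=17: ready={C,F} → run C
t=18: ready={C,F} → run C
t=19: ready={C,F} → run C
t=20: ready={C,F} → run C
t=21: ready={C,F} → run C
t=22: ready={C,F} → run C
t=23: ready={F} → run F
t=24: ready={F} → run F
t=25: ready={F} → run F
t=26: ready={F} → run F
t=27: ready={F} → run F
t=28: ready={F} → run F
t=29: (idle)
t=30: (idle)
t=31: (idle)
t=32: (idle)
t=33: (idle)
t=34: (idle)
t=35: (idle)
t=36: (idle)

context switches = 7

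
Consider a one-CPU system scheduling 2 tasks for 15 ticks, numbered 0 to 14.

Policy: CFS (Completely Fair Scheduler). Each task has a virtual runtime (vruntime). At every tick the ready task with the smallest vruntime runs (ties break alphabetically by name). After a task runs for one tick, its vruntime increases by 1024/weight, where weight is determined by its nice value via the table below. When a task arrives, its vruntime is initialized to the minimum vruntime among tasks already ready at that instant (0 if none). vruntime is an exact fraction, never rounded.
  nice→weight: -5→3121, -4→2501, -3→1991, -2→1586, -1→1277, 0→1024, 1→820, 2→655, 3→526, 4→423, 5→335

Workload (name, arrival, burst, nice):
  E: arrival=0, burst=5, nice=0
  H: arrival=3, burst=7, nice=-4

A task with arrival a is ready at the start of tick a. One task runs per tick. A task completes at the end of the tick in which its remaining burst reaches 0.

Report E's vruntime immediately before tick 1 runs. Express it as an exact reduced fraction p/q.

vruntime(E, start of tick 1) = 1/1

t=0: vr[E=0] → run E
t=1: vr[E=1] → run E
t=2: vr[E=2] → run E
t=3: vr[E=3 H=3] → run E
t=4: vr[E=4 H=3] → run H
t=5: vr[E=4 H=8527/2501] → run H
t=6: vr[E=4 H=9551/2501] → run H
t=7: vr[E=4 H=10575/2501] → run E
t=8: vr[H=10575/2501] → run H
t=9: vr[H=11599/2501] → run H
t=10: vr[H=12623/2501] → run H
t=11: vr[H=13647/2501] → run H
t=12: (idle)
t=13: (idle)
t=14: (idle)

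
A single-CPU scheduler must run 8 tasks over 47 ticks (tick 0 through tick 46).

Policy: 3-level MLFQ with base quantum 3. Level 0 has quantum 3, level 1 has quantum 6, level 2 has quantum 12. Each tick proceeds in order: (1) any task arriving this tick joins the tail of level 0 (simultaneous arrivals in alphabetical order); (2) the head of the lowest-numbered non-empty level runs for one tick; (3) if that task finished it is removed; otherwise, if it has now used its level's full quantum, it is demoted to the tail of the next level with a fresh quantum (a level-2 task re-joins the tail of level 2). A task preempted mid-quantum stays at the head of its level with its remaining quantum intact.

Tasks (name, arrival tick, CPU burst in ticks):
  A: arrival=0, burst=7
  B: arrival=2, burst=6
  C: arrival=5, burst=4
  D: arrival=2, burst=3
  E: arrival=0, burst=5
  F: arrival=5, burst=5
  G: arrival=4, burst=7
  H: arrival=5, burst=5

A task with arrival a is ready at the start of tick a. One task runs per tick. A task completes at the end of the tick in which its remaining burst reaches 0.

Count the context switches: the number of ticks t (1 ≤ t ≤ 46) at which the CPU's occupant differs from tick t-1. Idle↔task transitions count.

context switches = 15

t=0: L0/L1/L2 = AE/-/- → run A
t=1: L0/L1/L2 = AE/-/- → run A
t=2: L0/L1/L2 = AEBD/-/- → run A
t=3: L0/L1/L2 = EBD/A/- → run E
t=4: L0/L1/L2 = EBDG/A/- → run E
t=5: L0/L1/L2 = EBDGCFH/A/- → run E
t=6: L0/L1/L2 = BDGCFH/AE/- → run B
t=7: L0/L1/L2 = BDGCFH/AE/- → run B
t=8: L0/L1/L2 = BDGCFH/AE/- → run B
t=9: L0/L1/L2 = DGCFH/AEB/- → run D
t=10: L0/L1/L2 = DGCFH/AEB/- → run D
t=11: L0/L1/L2 = DGCFH/AEB/- → run D
t=12: L0/L1/L2 = GCFH/AEB/- → run G
t=13: L0/L1/L2 = GCFH/AEB/- → run G
t=14: L0/L1/L2 = GCFH/AEB/- → run G
t=15: L0/L1/L2 = CFH/AEBG/- → run C
t=16: L0/L1/L2 = CFH/AEBG/- → run C
t=17: L0/L1/L2 = CFH/AEBG/- → run C
t=18: L0/L1/L2 = FH/AEBGC/- → run F
t=19: L0/L1/L2 = FH/AEBGC/- → run F
t=20: L0/L1/L2 = FH/AEBGC/- → run F
t=21: L0/L1/L2 = H/AEBGCF/- → run H
t=22: L0/L1/L2 = H/AEBGCF/- → run H
t=23: L0/L1/L2 = H/AEBGCF/- → run H
t=24: L0/L1/L2 = -/AEBGCFH/- → run A
t=25: L0/L1/L2 = -/AEBGCFH/- → run A
t=26: L0/L1/L2 = -/AEBGCFH/- → run A
t=27: L0/L1/L2 = -/AEBGCFH/- → run A
t=28: L0/L1/L2 = -/EBGCFH/- → run E
t=29: L0/L1/L2 = -/EBGCFH/- → run E
t=30: L0/L1/L2 = -/BGCFH/- → run B
t=31: L0/L1/L2 = -/BGCFH/- → run B
t=32: L0/L1/L2 = -/BGCFH/- → run B
t=33: L0/L1/L2 = -/GCFH/- → run G
t=34: L0/L1/L2 = -/GCFH/- → run G
t=35: L0/L1/L2 = -/GCFH/- → run G
t=36: L0/L1/L2 = -/GCFH/- → run G
t=37: L0/L1/L2 = -/CFH/- → run C
t=38: L0/L1/L2 = -/FH/- → run F
t=39: L0/L1/L2 = -/FH/- → run F
t=40: L0/L1/L2 = -/H/- → run H
t=41: L0/L1/L2 = -/H/- → run H
t=42: (idle)
t=43: (idle)
t=44: (idle)
t=45: (idle)
t=46: (idle)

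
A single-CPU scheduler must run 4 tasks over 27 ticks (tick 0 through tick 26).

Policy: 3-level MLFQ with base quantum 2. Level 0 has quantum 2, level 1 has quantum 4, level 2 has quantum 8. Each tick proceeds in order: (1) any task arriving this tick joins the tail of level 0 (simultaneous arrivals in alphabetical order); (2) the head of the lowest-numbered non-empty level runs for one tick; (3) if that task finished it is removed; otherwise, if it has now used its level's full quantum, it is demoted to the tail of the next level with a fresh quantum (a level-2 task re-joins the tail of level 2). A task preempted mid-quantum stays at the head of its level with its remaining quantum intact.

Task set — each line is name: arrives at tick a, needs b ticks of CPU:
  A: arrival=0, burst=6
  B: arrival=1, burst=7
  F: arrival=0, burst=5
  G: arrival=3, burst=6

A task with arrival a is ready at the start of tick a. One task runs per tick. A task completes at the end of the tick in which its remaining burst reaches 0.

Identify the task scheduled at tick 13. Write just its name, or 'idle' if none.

running at tick 13 = F

t=0: L0/L1/L2 = AF/-/- → run A
t=1: L0/L1/L2 = AFB/-/- → run A
t=2: L0/L1/L2 = FB/A/- → run F
t=3: L0/L1/L2 = FBG/A/- → run F
t=4: L0/L1/L2 = BG/AF/- → run B
t=5: L0/L1/L2 = BG/AF/- → run B
t=6: L0/L1/L2 = G/AFB/- → run G
t=7: L0/L1/L2 = G/AFB/- → run G
t=8: L0/L1/L2 = -/AFBG/- → run A
t=9: L0/L1/L2 = -/AFBG/- → run A
t=10: L0/L1/L2 = -/AFBG/- → run A
t=11: L0/L1/L2 = -/AFBG/- → run A
t=12: L0/L1/L2 = -/FBG/- → run F
t=13: L0/L1/L2 = -/FBG/- → run F
t=14: L0/L1/L2 = -/FBG/- → run F
t=15: L0/L1/L2 = -/BG/- → run B
t=16: L0/L1/L2 = -/BG/- → run B
t=17: L0/L1/L2 = -/BG/- → run B
t=18: L0/L1/L2 = -/BG/- → run B
t=19: L0/L1/L2 = -/G/B → run G
t=20: L0/L1/L2 = -/G/B → run G
t=21: L0/L1/L2 = -/G/B → run G
t=22: L0/L1/L2 = -/G/B → run G
t=23: L0/L1/L2 = -/-/B → run B
t=24: (idle)
t=25: (idle)
t=26: (idle)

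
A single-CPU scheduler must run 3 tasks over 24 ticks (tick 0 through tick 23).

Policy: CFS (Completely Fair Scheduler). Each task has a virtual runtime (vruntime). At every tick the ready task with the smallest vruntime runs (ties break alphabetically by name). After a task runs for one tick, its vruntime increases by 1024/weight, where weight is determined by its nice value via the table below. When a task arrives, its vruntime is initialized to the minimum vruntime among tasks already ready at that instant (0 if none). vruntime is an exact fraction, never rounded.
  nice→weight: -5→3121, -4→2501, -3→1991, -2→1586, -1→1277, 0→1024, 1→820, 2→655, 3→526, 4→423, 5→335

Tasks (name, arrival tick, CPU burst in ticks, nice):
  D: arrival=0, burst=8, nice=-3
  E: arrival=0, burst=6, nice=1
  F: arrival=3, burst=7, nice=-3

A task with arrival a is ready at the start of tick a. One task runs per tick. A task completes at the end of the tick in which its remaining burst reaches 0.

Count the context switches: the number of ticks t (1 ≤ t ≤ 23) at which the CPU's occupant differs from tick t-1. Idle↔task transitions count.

t=0: vr[D=0 E=0] → run D
t=1: vr[D=1024/1991 E=0] → run E
t=2: vr[D=1024/1991 E=256/205] → run D
t=3: vr[D=2048/1991 E=256/205 F=2048/1991] → run D
t=4: vr[D=3072/1991 E=256/205 F=2048/1991] → run F
t=5: vr[D=3072/1991 E=256/205 F=3072/1991] → run E
t=6: vr[D=3072/1991 E=512/205 F=3072/1991] → run D
t=7: vr[D=4096/1991 E=512/205 F=3072/1991] → run F
t=8: vr[D=4096/1991 E=512/205 F=4096/1991] → run D
t=9: vr[D=5120/1991 E=512/205 F=4096/1991] → run F
t=10: vr[D=5120/1991 E=512/205 F=5120/1991] → run E
t=11: vr[D=5120/1991 E=768/205 F=5120/1991] → run D
t=12: vr[D=6144/1991 E=768/205 F=5120/1991] → run F
t=13: vr[D=6144/1991 E=768/205 F=6144/1991] → run D
t=14: vr[D=7168/1991 E=768/205 F=6144/1991] → run F
t=15: vr[D=7168/1991 E=768/205 F=7168/1991] → run D
t=16: vr[E=768/205 F=7168/1991] → run F
t=17: vr[E=768/205 F=8192/1991] → run E
t=18: vr[E=1024/205 F=8192/1991] → run F
t=19: vr[E=1024/205] → run E
t=20: vr[E=256/41] → run E
t=21: (idle)
t=22: (idle)
t=23: (idle)

context switches = 19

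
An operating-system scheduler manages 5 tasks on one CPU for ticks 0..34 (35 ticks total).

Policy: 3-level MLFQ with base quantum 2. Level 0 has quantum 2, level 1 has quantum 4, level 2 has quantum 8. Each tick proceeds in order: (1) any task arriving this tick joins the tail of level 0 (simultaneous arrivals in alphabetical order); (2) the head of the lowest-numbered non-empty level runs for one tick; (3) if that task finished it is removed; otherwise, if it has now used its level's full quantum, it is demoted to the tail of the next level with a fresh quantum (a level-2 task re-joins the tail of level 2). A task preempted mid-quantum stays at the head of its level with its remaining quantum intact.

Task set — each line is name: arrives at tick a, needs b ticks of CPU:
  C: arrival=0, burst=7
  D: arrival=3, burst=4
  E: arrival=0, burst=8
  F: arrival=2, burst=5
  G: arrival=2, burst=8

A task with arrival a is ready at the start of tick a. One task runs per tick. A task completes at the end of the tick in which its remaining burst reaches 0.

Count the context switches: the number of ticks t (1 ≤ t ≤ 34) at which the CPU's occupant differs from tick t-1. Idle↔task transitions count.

context switches = 13

t=0: L0/L1/L2 = CE/-/- → run C
t=1: L0/L1/L2 = CE/-/- → run C
t=2: L0/L1/L2 = EFG/C/- → run E
t=3: L0/L1/L2 = EFGD/C/- → run E
t=4: L0/L1/L2 = FGD/CE/- → run F
t=5: L0/L1/L2 = FGD/CE/- → run F
t=6: L0/L1/L2 = GD/CEF/- → run G
t=7: L0/L1/L2 = GD/CEF/- → run G
t=8: L0/L1/L2 = D/CEFG/- → run D
t=9: L0/L1/L2 = D/CEFG/- → run D
t=10: L0/L1/L2 = -/CEFGD/- → run C
t=11: L0/L1/L2 = -/CEFGD/- → run C
t=12: L0/L1/L2 = -/CEFGD/- → run C
t=13: L0/L1/L2 = -/CEFGD/- → run C
t=14: L0/L1/L2 = -/EFGD/C → run E
t=15: L0/L1/L2 = -/EFGD/C → run E
t=16: L0/L1/L2 = -/EFGD/C → run E
t=17: L0/L1/L2 = -/EFGD/C → run E
t=18: L0/L1/L2 = -/FGD/CE → run F
t=19: L0/L1/L2 = -/FGD/CE → run F
t=20: L0/L1/L2 = -/FGD/CE → run F
t=21: L0/L1/L2 = -/GD/CE → run G
t=22: L0/L1/L2 = -/GD/CE → run G
t=23: L0/L1/L2 = -/GD/CE → run G
t=24: L0/L1/L2 = -/GD/CE → run G
t=25: L0/L1/L2 = -/D/CEG → run D
t=26: L0/L1/L2 = -/D/CEG → run D
t=27: L0/L1/L2 = -/-/CEG → run C
t=28: L0/L1/L2 = -/-/EG → run E
t=29: L0/L1/L2 = -/-/EG → run E
t=30: L0/L1/L2 = -/-/G → run G
t=31: L0/L1/L2 = -/-/G → run G
t=32: (idle)
t=33: (idle)
t=34: (idle)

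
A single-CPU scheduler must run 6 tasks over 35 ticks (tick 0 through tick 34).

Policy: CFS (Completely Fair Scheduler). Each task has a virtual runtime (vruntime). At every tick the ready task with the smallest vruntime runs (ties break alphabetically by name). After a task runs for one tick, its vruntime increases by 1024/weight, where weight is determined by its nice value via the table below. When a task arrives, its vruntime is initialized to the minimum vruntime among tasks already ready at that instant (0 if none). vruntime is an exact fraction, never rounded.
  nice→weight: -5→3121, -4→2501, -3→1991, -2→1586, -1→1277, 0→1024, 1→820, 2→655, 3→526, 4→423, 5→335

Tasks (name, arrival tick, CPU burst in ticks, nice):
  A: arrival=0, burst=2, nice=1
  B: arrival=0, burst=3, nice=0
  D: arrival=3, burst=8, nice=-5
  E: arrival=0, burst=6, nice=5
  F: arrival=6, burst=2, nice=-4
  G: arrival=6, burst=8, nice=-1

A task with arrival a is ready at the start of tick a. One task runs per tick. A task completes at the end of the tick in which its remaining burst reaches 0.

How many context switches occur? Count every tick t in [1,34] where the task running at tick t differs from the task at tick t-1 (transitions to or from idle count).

context switches = 23

t=0: vr[A=0 B=0 E=0] → run A
t=1: vr[A=256/205 B=0 E=0] → run B
t=2: vr[A=256/205 B=1 E=0] → run E
t=3: vr[A=256/205 B=1 D=1 E=1024/335] → run B
t=4: vr[A=256/205 B=2 D=1 E=1024/335] → run D
t=5: vr[A=256/205 B=2 D=4145/3121 E=1024/335] → run A
t=6: vr[B=2 D=4145/3121 E=1024/335 F=4145/3121 G=4145/3121] → run D
t=7: vr[B=2 D=5169/3121 E=1024/335 F=4145/3121 G=4145/3121] → run F
t=8: vr[B=2 D=5169/3121 E=1024/335 F=13562549/7805621 G=4145/3121] → run G
t=9: vr[B=2 D=5169/3121 E=1024/335 F=13562549/7805621 G=8489069/3985517] → run D
t=10: vr[B=2 D=6193/3121 E=1024/335 F=13562549/7805621 G=8489069/3985517] → run F
t=11: vr[B=2 D=6193/3121 E=1024/335 G=8489069/3985517] → run D
t=12: vr[B=2 D=7217/3121 E=1024/335 G=8489069/3985517] → run B
t=13: vr[D=7217/3121 E=1024/335 G=8489069/3985517] → run G
t=14: vr[D=7217/3121 E=1024/335 G=11684973/3985517] → run D
t=15: vr[D=8241/3121 E=1024/335 G=11684973/3985517] → run D
t=16: vr[D=9265/3121 E=1024/335 G=11684973/3985517] → run G
t=17: vr[D=9265/3121 E=1024/335 G=14880877/3985517] → run D
t=18: vr[D=10289/3121 E=1024/335 G=14880877/3985517] → run E
t=19: vr[D=10289/3121 E=2048/335 G=14880877/3985517] → run D
t=20: vr[E=2048/335 G=14880877/3985517] → run G
t=21: vr[E=2048/335 G=18076781/3985517] → run G
t=22: vr[E=2048/335 G=21272685/3985517] → run G
t=23: vr[E=2048/335 G=24468589/3985517] → run E
t=24: vr[E=3072/335 G=24468589/3985517] → run G
t=25: vr[E=3072/335 G=27664493/3985517] → run G
t=26: vr[E=3072/335] → run E
t=27: vr[E=4096/335] → run E
t=28: vr[E=1024/67] → run E
t=29: (idle)
t=30: (idle)
t=31: (idle)
t=32: (idle)
t=33: (idle)
t=34: (idle)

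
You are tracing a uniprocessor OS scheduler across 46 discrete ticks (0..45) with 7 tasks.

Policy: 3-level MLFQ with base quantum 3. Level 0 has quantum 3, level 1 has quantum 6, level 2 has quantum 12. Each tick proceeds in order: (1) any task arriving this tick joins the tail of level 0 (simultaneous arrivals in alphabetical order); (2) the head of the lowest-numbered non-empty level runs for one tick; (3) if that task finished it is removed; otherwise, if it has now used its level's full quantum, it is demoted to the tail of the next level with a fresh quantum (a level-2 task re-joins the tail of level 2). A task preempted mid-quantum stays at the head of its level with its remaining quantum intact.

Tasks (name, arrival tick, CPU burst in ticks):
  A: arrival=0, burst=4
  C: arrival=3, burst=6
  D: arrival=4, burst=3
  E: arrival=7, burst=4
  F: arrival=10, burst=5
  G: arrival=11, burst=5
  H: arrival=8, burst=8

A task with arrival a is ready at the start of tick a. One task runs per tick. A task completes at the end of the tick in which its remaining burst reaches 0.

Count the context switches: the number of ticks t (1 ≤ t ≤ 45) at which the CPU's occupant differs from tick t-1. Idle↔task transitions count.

context switches = 13

t=0: L0/L1/L2 = A/-/- → run A
t=1: L0/L1/L2 = A/-/- → run A
t=2: L0/L1/L2 = A/-/- → run A
t=3: L0/L1/L2 = C/A/- → run C
t=4: L0/L1/L2 = CD/A/- → run C
t=5: L0/L1/L2 = CD/A/- → run C
t=6: L0/L1/L2 = D/AC/- → run D
t=7: L0/L1/L2 = DE/AC/- → run D
t=8: L0/L1/L2 = DEH/AC/- → run D
t=9: L0/L1/L2 = EH/AC/- → run E
t=10: L0/L1/L2 = EHF/AC/- → run E
t=11: L0/L1/L2 = EHFG/AC/- → run E
t=12: L0/L1/L2 = HFG/ACE/- → run H
t=13: L0/L1/L2 = HFG/ACE/- → run H
t=14: L0/L1/L2 = HFG/ACE/- → run H
t=15: L0/L1/L2 = FG/ACEH/- → run F
t=16: L0/L1/L2 = FG/ACEH/- → run F
t=17: L0/L1/L2 = FG/ACEH/- → run F
t=18: L0/L1/L2 = G/ACEHF/- → run G
t=19: L0/L1/L2 = G/ACEHF/- → run G
t=20: L0/L1/L2 = G/ACEHF/- → run G
t=21: L0/L1/L2 = -/ACEHFG/- → run A
t=22: L0/L1/L2 = -/CEHFG/- → run C
t=23: L0/L1/L2 = -/CEHFG/- → run C
t=24: L0/L1/L2 = -/CEHFG/- → run C
t=25: L0/L1/L2 = -/EHFG/- → run E
t=26: L0/L1/L2 = -/HFG/- → run H
t=27: L0/L1/L2 = -/HFG/- → run H
t=28: L0/L1/L2 = -/HFG/- → run H
t=29: L0/L1/L2 = -/HFG/- → run H
t=30: L0/L1/L2 = -/HFG/- → run H
t=31: L0/L1/L2 = -/FG/- → run F
t=32: L0/L1/L2 = -/FG/- → run F
t=33: L0/L1/L2 = -/G/- → run G
t=34: L0/L1/L2 = -/G/- → run G
t=35: (idle)
t=36: (idle)
t=37: (idle)
t=38: (idle)
t=39: (idle)
t=40: (idle)
t=41: (idle)
t=42: (idle)
t=43: (idle)
t=44: (idle)
t=45: (idle)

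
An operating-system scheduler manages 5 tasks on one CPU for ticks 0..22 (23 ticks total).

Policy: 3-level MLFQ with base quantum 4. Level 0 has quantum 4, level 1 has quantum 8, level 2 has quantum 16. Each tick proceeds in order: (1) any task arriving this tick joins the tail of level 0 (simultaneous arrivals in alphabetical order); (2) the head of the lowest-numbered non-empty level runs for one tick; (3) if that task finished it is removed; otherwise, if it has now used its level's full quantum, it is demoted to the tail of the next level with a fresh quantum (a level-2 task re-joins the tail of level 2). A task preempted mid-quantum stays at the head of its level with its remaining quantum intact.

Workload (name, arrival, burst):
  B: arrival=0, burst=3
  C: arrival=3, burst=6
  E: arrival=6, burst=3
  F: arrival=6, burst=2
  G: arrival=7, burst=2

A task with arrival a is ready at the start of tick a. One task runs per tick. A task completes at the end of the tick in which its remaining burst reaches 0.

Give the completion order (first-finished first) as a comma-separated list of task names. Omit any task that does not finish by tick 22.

t=0: L0/L1/L2 = B/-/- → run B
t=1: L0/L1/L2 = B/-/- → run B
t=2: L0/L1/L2 = B/-/- → run B
t=3: L0/L1/L2 = C/-/- → run C
t=4: L0/L1/L2 = C/-/- → run C
t=5: L0/L1/L2 = C/-/- → run C
t=6: L0/L1/L2 = CEF/-/- → run C
t=7: L0/L1/L2 = EFG/C/- → run E
t=8: L0/L1/L2 = EFG/C/- → run E
t=9: L0/L1/L2 = EFG/C/- → run E
t=10: L0/L1/L2 = FG/C/- → run F
t=11: L0/L1/L2 = FG/C/- → run F
t=12: L0/L1/L2 = G/C/- → run G
t=13: L0/L1/L2 = G/C/- → run G
t=14: L0/L1/L2 = -/C/- → run C
t=15: L0/L1/L2 = -/C/- → run C
t=16: (idle)
t=17: (idle)
t=18: (idle)
t=19: (idle)
t=20: (idle)
t=21: (idle)
t=22: (idle)

completion order = B, E, F, G, C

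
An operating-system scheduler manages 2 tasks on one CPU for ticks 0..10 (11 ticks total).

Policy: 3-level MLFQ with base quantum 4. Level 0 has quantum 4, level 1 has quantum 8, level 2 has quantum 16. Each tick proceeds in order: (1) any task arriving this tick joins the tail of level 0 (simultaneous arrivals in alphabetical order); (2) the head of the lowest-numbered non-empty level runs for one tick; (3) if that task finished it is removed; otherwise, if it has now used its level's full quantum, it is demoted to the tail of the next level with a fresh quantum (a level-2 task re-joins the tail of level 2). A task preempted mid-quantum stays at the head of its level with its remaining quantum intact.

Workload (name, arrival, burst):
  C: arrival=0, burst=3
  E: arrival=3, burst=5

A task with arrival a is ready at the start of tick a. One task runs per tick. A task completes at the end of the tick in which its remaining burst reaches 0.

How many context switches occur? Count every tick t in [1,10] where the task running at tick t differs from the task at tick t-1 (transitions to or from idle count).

context switches = 2

t=0: L0/L1/L2 = C/-/- → run C
t=1: L0/L1/L2 = C/-/- → run C
t=2: L0/L1/L2 = C/-/- → run C
t=3: L0/L1/L2 = E/-/- → run E
t=4: L0/L1/L2 = E/-/- → run E
t=5: L0/L1/L2 = E/-/- → run E
t=6: L0/L1/L2 = E/-/- → run E
t=7: L0/L1/L2 = -/E/- → run E
t=8: (idle)
t=9: (idle)
t=10: (idle)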